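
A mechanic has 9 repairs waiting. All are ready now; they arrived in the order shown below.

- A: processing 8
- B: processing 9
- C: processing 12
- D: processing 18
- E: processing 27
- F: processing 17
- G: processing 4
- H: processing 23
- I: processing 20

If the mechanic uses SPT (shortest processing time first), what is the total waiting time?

SPT (increasing processing time): G A B C F D I H E.
G: waits 0, runs 0→4
A: waits 4, runs 4→12
B: waits 12, runs 12→21
C: waits 21, runs 21→33
F: waits 33, runs 33→50
D: waits 50, runs 50→68
I: waits 68, runs 68→88
H: waits 88, runs 88→111
E: waits 111, runs 111→138
Sum = 0+4+12+21+33+50+68+88+111 = 387.

387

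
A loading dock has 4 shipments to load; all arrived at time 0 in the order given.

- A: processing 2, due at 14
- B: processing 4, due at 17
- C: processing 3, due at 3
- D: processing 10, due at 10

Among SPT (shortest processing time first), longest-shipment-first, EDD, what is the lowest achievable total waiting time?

16

SPT (increasing processing time): A C B D.
A: waits 0, runs 0→2
C: waits 2, runs 2→5
B: waits 5, runs 5→9
D: waits 9, runs 9→19
Sum = 0+2+5+9 = 16.
LPT (decreasing processing time): D B C A.
D: waits 0, runs 0→10
B: waits 10, runs 10→14
C: waits 14, runs 14→17
A: waits 17, runs 17→19
Sum = 0+10+14+17 = 41.
EDD (increasing due date): C D A B.
C: waits 0, runs 0→3
D: waits 3, runs 3→13
A: waits 13, runs 13→15
B: waits 15, runs 15→19
Sum = 0+3+13+15 = 31.
SPT 16, LPT 41, EDD 31 → minimum 16.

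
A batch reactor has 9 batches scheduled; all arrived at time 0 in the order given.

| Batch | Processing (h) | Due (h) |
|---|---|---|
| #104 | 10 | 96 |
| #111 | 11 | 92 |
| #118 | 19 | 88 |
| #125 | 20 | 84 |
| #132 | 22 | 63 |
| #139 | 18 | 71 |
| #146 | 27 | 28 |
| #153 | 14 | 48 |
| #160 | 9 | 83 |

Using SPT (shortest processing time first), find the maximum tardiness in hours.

SPT (increasing processing time): #160 #104 #111 #153 #139 #118 #125 #132 #146.
#160: 0→9, due 83, tardiness 0
#104: 9→19, due 96, tardiness 0
#111: 19→30, due 92, tardiness 0
#153: 30→44, due 48, tardiness 0
#139: 44→62, due 71, tardiness 0
#118: 62→81, due 88, tardiness 0
#125: 81→101, due 84, tardiness 17
#132: 101→123, due 63, tardiness 60
#146: 123→150, due 28, tardiness 122
Maximum = 122.

122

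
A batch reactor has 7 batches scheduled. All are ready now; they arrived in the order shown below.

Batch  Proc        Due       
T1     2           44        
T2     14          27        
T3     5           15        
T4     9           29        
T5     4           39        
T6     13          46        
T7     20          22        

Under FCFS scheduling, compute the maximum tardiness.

45

FIFO (arrival order): T1 T2 T3 T4 T5 T6 T7.
T1: 0→2, due 44, tardiness 0
T2: 2→16, due 27, tardiness 0
T3: 16→21, due 15, tardiness 6
T4: 21→30, due 29, tardiness 1
T5: 30→34, due 39, tardiness 0
T6: 34→47, due 46, tardiness 1
T7: 47→67, due 22, tardiness 45
Maximum = 45.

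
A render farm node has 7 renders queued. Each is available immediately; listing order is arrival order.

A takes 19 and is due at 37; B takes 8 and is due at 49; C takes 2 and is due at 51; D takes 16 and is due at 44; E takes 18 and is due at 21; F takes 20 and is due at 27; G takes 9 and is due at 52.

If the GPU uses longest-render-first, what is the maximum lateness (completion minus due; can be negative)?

41

LPT (decreasing processing time): F A E D G B C.
F: 0→20, due 27, lateness -7
A: 20→39, due 37, lateness 2
E: 39→57, due 21, lateness 36
D: 57→73, due 44, lateness 29
G: 73→82, due 52, lateness 30
B: 82→90, due 49, lateness 41
C: 90→92, due 51, lateness 41
Maximum = 41.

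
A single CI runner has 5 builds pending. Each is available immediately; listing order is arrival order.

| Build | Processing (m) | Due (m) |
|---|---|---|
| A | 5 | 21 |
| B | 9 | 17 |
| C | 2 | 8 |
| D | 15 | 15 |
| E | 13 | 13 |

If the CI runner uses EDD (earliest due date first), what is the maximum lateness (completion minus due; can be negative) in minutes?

EDD (increasing due date): C E D B A.
C: 0→2, due 8, lateness -6
E: 2→15, due 13, lateness 2
D: 15→30, due 15, lateness 15
B: 30→39, due 17, lateness 22
A: 39→44, due 21, lateness 23
Maximum = 23.

23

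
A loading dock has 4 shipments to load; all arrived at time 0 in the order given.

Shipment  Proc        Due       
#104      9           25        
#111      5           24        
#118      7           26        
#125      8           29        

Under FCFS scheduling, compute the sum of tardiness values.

0

FIFO (arrival order): #104 #111 #118 #125.
#104: 0→9, due 25, tardiness 0
#111: 9→14, due 24, tardiness 0
#118: 14→21, due 26, tardiness 0
#125: 21→29, due 29, tardiness 0
Sum = 0+0+0+0 = 0.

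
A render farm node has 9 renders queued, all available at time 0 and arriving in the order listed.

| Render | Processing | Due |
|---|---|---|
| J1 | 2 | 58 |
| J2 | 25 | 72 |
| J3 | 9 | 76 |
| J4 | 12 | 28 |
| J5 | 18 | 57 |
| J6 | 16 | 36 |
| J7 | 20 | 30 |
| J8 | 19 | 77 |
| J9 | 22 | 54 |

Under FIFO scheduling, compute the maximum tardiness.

89

FIFO (arrival order): J1 J2 J3 J4 J5 J6 J7 J8 J9.
J1: 0→2, due 58, tardiness 0
J2: 2→27, due 72, tardiness 0
J3: 27→36, due 76, tardiness 0
J4: 36→48, due 28, tardiness 20
J5: 48→66, due 57, tardiness 9
J6: 66→82, due 36, tardiness 46
J7: 82→102, due 30, tardiness 72
J8: 102→121, due 77, tardiness 44
J9: 121→143, due 54, tardiness 89
Maximum = 89.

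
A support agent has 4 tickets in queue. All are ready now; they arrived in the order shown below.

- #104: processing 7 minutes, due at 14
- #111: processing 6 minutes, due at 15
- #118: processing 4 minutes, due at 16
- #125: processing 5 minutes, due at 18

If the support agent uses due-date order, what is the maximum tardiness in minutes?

EDD (increasing due date): #104 #111 #118 #125.
#104: 0→7, due 14, tardiness 0
#111: 7→13, due 15, tardiness 0
#118: 13→17, due 16, tardiness 1
#125: 17→22, due 18, tardiness 4
Maximum = 4.

4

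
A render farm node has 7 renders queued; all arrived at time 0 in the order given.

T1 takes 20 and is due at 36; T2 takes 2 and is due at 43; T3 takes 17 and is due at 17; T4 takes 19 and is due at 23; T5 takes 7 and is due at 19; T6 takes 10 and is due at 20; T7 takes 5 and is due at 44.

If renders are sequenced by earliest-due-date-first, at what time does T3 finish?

17

EDD (increasing due date): T3 T5 T6 T4 T1 T2 T7.
T3: 0→17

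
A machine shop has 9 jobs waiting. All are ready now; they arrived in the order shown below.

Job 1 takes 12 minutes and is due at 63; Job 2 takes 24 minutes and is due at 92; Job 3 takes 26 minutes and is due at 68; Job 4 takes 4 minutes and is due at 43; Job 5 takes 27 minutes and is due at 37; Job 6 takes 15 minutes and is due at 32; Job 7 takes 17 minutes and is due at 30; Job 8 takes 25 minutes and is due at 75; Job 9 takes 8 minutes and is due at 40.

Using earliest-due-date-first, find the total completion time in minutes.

EDD (increasing due date): Job 7 Job 6 Job 5 Job 9 Job 4 Job 1 Job 3 Job 8 Job 2.
Job 7: 0→17
Job 6: 17→32
Job 5: 32→59
Job 9: 59→67
Job 4: 67→71
Job 1: 71→83
Job 3: 83→109
Job 8: 109→134
Job 2: 134→158
Sum = 17+32+59+67+71+83+109+134+158 = 730.

730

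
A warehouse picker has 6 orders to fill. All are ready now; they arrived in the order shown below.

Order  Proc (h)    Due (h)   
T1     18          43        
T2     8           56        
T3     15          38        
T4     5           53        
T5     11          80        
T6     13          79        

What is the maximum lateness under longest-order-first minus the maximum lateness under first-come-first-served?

LPT (decreasing processing time): T1 T3 T6 T5 T2 T4.
T1: 0→18, due 43, lateness -25
T3: 18→33, due 38, lateness -5
T6: 33→46, due 79, lateness -33
T5: 46→57, due 80, lateness -23
T2: 57→65, due 56, lateness 9
T4: 65→70, due 53, lateness 17
Maximum = 17.
FIFO (arrival order): T1 T2 T3 T4 T5 T6.
T1: 0→18, due 43, lateness -25
T2: 18→26, due 56, lateness -30
T3: 26→41, due 38, lateness 3
T4: 41→46, due 53, lateness -7
T5: 46→57, due 80, lateness -23
T6: 57→70, due 79, lateness -9
Maximum = 3.
Difference = 17 − 3 = 14.

14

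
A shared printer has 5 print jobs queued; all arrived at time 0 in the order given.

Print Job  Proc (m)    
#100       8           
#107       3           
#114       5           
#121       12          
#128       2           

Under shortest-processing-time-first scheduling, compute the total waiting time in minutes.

SPT (increasing processing time): #128 #107 #114 #100 #121.
#128: waits 0, runs 0→2
#107: waits 2, runs 2→5
#114: waits 5, runs 5→10
#100: waits 10, runs 10→18
#121: waits 18, runs 18→30
Sum = 0+2+5+10+18 = 35.

35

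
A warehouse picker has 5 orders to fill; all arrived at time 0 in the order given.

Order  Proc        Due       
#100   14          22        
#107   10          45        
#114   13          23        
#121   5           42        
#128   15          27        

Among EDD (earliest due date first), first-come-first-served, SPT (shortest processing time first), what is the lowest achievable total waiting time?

90

EDD (increasing due date): #100 #114 #128 #121 #107.
#100: waits 0, runs 0→14
#114: waits 14, runs 14→27
#128: waits 27, runs 27→42
#121: waits 42, runs 42→47
#107: waits 47, runs 47→57
Sum = 0+14+27+42+47 = 130.
FIFO (arrival order): #100 #107 #114 #121 #128.
#100: waits 0, runs 0→14
#107: waits 14, runs 14→24
#114: waits 24, runs 24→37
#121: waits 37, runs 37→42
#128: waits 42, runs 42→57
Sum = 0+14+24+37+42 = 117.
SPT (increasing processing time): #121 #107 #114 #100 #128.
#121: waits 0, runs 0→5
#107: waits 5, runs 5→15
#114: waits 15, runs 15→28
#100: waits 28, runs 28→42
#128: waits 42, runs 42→57
Sum = 0+5+15+28+42 = 90.
EDD 130, FIFO 117, SPT 90 → minimum 90.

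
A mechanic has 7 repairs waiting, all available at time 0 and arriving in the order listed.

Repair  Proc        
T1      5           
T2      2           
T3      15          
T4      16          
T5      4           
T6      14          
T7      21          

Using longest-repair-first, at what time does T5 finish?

LPT (decreasing processing time): T7 T4 T3 T6 T1 T5 T2.
T7: 0→21
T4: 21→37
T3: 37→52
T6: 52→66
T1: 66→71
T5: 71→75

75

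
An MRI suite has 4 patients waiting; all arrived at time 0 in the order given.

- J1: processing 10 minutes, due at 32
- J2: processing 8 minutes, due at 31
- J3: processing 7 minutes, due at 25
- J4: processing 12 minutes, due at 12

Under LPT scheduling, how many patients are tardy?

1

LPT (decreasing processing time): J4 J1 J2 J3.
J4: 0→12, due 12, tardiness 0
J1: 12→22, due 32, tardiness 0
J2: 22→30, due 31, tardiness 0
J3: 30→37, due 25, tardiness 12
Late patients: 1.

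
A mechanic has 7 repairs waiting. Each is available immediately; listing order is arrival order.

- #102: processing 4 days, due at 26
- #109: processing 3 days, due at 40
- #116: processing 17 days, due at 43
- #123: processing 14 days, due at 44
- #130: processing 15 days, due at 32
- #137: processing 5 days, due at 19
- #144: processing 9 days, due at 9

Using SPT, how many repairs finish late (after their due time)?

SPT (increasing processing time): #109 #102 #137 #144 #123 #130 #116.
#109: 0→3, due 40, tardiness 0
#102: 3→7, due 26, tardiness 0
#137: 7→12, due 19, tardiness 0
#144: 12→21, due 9, tardiness 12
#123: 21→35, due 44, tardiness 0
#130: 35→50, due 32, tardiness 18
#116: 50→67, due 43, tardiness 24
Late repairs: 3.

3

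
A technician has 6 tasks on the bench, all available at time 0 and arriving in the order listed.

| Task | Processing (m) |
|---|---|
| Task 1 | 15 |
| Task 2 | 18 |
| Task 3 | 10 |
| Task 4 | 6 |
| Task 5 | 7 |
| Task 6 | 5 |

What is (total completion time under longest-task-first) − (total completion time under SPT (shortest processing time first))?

LPT (decreasing processing time): Task 2 Task 1 Task 3 Task 5 Task 4 Task 6.
Task 2: 0→18
Task 1: 18→33
Task 3: 33→43
Task 5: 43→50
Task 4: 50→56
Task 6: 56→61
Sum = 18+33+43+50+56+61 = 261.
SPT (increasing processing time): Task 6 Task 4 Task 5 Task 3 Task 1 Task 2.
Task 6: 0→5
Task 4: 5→11
Task 5: 11→18
Task 3: 18→28
Task 1: 28→43
Task 2: 43→61
Sum = 5+11+18+28+43+61 = 166.
Difference = 261 − 166 = 95.

95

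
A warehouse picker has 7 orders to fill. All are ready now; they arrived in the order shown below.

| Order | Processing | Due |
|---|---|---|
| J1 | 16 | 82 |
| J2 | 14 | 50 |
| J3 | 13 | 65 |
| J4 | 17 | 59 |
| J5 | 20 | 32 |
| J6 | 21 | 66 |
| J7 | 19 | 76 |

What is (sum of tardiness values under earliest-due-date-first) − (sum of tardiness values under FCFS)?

EDD (increasing due date): J5 J2 J4 J3 J6 J7 J1.
J5: 0→20, due 32, tardiness 0
J2: 20→34, due 50, tardiness 0
J4: 34→51, due 59, tardiness 0
J3: 51→64, due 65, tardiness 0
J6: 64→85, due 66, tardiness 19
J7: 85→104, due 76, tardiness 28
J1: 104→120, due 82, tardiness 38
Sum = 0+0+0+0+19+28+38 = 85.
FIFO (arrival order): J1 J2 J3 J4 J5 J6 J7.
J1: 0→16, due 82, tardiness 0
J2: 16→30, due 50, tardiness 0
J3: 30→43, due 65, tardiness 0
J4: 43→60, due 59, tardiness 1
J5: 60→80, due 32, tardiness 48
J6: 80→101, due 66, tardiness 35
J7: 101→120, due 76, tardiness 44
Sum = 0+0+0+1+48+35+44 = 128.
Difference = 85 − 128 = -43.

-43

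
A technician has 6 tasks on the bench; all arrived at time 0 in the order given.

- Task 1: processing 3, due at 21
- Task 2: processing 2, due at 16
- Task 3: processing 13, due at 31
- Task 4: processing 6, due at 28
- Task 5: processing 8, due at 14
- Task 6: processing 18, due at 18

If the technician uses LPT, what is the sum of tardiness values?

103

LPT (decreasing processing time): Task 6 Task 3 Task 5 Task 4 Task 1 Task 2.
Task 6: 0→18, due 18, tardiness 0
Task 3: 18→31, due 31, tardiness 0
Task 5: 31→39, due 14, tardiness 25
Task 4: 39→45, due 28, tardiness 17
Task 1: 45→48, due 21, tardiness 27
Task 2: 48→50, due 16, tardiness 34
Sum = 0+0+25+17+27+34 = 103.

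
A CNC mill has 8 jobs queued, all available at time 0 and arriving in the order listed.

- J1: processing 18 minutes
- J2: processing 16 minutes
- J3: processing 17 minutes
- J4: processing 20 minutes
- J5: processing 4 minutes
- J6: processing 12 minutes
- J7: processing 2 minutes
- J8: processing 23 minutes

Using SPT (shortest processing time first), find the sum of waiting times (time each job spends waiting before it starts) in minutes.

SPT (increasing processing time): J7 J5 J6 J2 J3 J1 J4 J8.
J7: waits 0, runs 0→2
J5: waits 2, runs 2→6
J6: waits 6, runs 6→18
J2: waits 18, runs 18→34
J3: waits 34, runs 34→51
J1: waits 51, runs 51→69
J4: waits 69, runs 69→89
J8: waits 89, runs 89→112
Sum = 0+2+6+18+34+51+69+89 = 269.

269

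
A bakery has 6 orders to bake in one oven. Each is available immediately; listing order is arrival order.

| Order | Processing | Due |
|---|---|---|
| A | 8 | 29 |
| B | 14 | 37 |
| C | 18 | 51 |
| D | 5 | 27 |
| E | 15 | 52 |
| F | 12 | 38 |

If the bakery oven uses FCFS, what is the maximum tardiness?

34

FIFO (arrival order): A B C D E F.
A: 0→8, due 29, tardiness 0
B: 8→22, due 37, tardiness 0
C: 22→40, due 51, tardiness 0
D: 40→45, due 27, tardiness 18
E: 45→60, due 52, tardiness 8
F: 60→72, due 38, tardiness 34
Maximum = 34.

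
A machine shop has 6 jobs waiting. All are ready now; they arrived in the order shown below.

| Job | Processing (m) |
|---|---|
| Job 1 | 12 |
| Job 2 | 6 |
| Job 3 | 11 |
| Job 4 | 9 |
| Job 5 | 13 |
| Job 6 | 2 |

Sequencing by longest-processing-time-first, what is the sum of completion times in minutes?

223

LPT (decreasing processing time): Job 5 Job 1 Job 3 Job 4 Job 2 Job 6.
Job 5: 0→13
Job 1: 13→25
Job 3: 25→36
Job 4: 36→45
Job 2: 45→51
Job 6: 51→53
Sum = 13+25+36+45+51+53 = 223.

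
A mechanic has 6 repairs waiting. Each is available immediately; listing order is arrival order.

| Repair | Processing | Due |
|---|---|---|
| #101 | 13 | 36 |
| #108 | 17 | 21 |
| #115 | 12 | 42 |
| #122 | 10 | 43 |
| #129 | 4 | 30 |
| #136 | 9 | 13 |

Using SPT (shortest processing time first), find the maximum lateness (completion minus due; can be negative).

SPT (increasing processing time): #129 #136 #122 #115 #101 #108.
#129: 0→4, due 30, lateness -26
#136: 4→13, due 13, lateness 0
#122: 13→23, due 43, lateness -20
#115: 23→35, due 42, lateness -7
#101: 35→48, due 36, lateness 12
#108: 48→65, due 21, lateness 44
Maximum = 44.

44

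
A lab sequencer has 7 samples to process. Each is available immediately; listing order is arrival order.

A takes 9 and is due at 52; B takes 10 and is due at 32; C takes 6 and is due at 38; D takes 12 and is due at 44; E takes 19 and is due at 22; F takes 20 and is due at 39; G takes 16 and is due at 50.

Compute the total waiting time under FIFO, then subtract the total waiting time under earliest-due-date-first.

-66

FIFO (arrival order): A B C D E F G.
A: waits 0, runs 0→9
B: waits 9, runs 9→19
C: waits 19, runs 19→25
D: waits 25, runs 25→37
E: waits 37, runs 37→56
F: waits 56, runs 56→76
G: waits 76, runs 76→92
Sum = 0+9+19+25+37+56+76 = 222.
EDD (increasing due date): E B C F D G A.
E: waits 0, runs 0→19
B: waits 19, runs 19→29
C: waits 29, runs 29→35
F: waits 35, runs 35→55
D: waits 55, runs 55→67
G: waits 67, runs 67→83
A: waits 83, runs 83→92
Sum = 0+19+29+35+55+67+83 = 288.
Difference = 222 − 288 = -66.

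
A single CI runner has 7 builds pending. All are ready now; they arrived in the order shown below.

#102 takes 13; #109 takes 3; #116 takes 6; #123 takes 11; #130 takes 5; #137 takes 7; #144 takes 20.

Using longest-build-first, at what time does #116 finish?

57

LPT (decreasing processing time): #144 #102 #123 #137 #116 #130 #109.
#144: 0→20
#102: 20→33
#123: 33→44
#137: 44→51
#116: 51→57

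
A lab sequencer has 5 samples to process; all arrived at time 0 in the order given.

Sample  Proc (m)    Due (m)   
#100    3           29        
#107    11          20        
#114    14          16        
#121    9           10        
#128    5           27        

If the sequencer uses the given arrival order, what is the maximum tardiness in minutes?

27

FIFO (arrival order): #100 #107 #114 #121 #128.
#100: 0→3, due 29, tardiness 0
#107: 3→14, due 20, tardiness 0
#114: 14→28, due 16, tardiness 12
#121: 28→37, due 10, tardiness 27
#128: 37→42, due 27, tardiness 15
Maximum = 27.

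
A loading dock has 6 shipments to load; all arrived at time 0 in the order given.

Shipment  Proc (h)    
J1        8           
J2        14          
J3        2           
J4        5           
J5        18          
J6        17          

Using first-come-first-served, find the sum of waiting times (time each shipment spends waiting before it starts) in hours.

FIFO (arrival order): J1 J2 J3 J4 J5 J6.
J1: waits 0, runs 0→8
J2: waits 8, runs 8→22
J3: waits 22, runs 22→24
J4: waits 24, runs 24→29
J5: waits 29, runs 29→47
J6: waits 47, runs 47→64
Sum = 0+8+22+24+29+47 = 130.

130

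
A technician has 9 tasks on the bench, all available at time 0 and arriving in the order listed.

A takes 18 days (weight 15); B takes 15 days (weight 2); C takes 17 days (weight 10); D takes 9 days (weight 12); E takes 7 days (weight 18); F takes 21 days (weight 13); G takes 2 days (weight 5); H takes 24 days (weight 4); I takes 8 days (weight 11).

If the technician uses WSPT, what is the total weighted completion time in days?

3661

WSPT (decreasing weight/processing-time ratio): E G I D A F C H B.
E: finishes 7, weight 18, w·C = 126
G: finishes 9, weight 5, w·C = 45
I: finishes 17, weight 11, w·C = 187
D: finishes 26, weight 12, w·C = 312
A: finishes 44, weight 15, w·C = 660
F: finishes 65, weight 13, w·C = 845
C: finishes 82, weight 10, w·C = 820
H: finishes 106, weight 4, w·C = 424
B: finishes 121, weight 2, w·C = 242
Sum = 126+45+187+312+660+845+820+424+242 = 3661.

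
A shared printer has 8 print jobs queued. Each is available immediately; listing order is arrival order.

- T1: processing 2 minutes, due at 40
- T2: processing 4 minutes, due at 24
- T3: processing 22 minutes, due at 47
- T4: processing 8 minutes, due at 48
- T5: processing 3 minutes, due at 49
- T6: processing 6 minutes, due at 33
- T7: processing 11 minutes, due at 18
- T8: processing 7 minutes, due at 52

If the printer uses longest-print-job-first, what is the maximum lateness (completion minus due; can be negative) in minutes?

34

LPT (decreasing processing time): T3 T7 T4 T8 T6 T2 T5 T1.
T3: 0→22, due 47, lateness -25
T7: 22→33, due 18, lateness 15
T4: 33→41, due 48, lateness -7
T8: 41→48, due 52, lateness -4
T6: 48→54, due 33, lateness 21
T2: 54→58, due 24, lateness 34
T5: 58→61, due 49, lateness 12
T1: 61→63, due 40, lateness 23
Maximum = 34.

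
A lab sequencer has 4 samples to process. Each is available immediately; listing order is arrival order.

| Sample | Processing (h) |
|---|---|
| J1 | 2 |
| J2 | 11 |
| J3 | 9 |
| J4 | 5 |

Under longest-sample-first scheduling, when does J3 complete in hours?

20

LPT (decreasing processing time): J2 J3 J4 J1.
J2: 0→11
J3: 11→20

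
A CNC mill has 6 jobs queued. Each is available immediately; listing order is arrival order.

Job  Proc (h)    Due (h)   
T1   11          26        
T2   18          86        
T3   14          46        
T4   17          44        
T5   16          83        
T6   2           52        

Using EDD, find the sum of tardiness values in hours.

0

EDD (increasing due date): T1 T4 T3 T6 T5 T2.
T1: 0→11, due 26, tardiness 0
T4: 11→28, due 44, tardiness 0
T3: 28→42, due 46, tardiness 0
T6: 42→44, due 52, tardiness 0
T5: 44→60, due 83, tardiness 0
T2: 60→78, due 86, tardiness 0
Sum = 0+0+0+0+0+0 = 0.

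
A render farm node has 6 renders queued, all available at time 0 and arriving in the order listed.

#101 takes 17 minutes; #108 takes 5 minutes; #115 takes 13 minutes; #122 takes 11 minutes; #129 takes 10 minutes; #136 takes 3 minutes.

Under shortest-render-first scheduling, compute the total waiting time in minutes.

SPT (increasing processing time): #136 #108 #129 #122 #115 #101.
#136: waits 0, runs 0→3
#108: waits 3, runs 3→8
#129: waits 8, runs 8→18
#122: waits 18, runs 18→29
#115: waits 29, runs 29→42
#101: waits 42, runs 42→59
Sum = 0+3+8+18+29+42 = 100.

100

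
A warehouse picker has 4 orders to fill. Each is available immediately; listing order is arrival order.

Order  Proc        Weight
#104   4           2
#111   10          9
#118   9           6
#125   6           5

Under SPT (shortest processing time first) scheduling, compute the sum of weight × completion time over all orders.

SPT (increasing processing time): #104 #125 #118 #111.
#104: finishes 4, weight 2, w·C = 8
#125: finishes 10, weight 5, w·C = 50
#118: finishes 19, weight 6, w·C = 114
#111: finishes 29, weight 9, w·C = 261
Sum = 8+50+114+261 = 433.

433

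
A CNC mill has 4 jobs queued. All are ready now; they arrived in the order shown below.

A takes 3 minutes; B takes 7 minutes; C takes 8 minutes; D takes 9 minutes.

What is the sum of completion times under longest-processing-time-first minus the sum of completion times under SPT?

LPT (decreasing processing time): D C B A.
D: 0→9
C: 9→17
B: 17→24
A: 24→27
Sum = 9+17+24+27 = 77.
SPT (increasing processing time): A B C D.
A: 0→3
B: 3→10
C: 10→18
D: 18→27
Sum = 3+10+18+27 = 58.
Difference = 77 − 58 = 19.

19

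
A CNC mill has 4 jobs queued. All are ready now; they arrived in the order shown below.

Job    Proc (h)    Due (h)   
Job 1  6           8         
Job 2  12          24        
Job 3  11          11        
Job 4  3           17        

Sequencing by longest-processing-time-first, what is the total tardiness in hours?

48

LPT (decreasing processing time): Job 2 Job 3 Job 1 Job 4.
Job 2: 0→12, due 24, tardiness 0
Job 3: 12→23, due 11, tardiness 12
Job 1: 23→29, due 8, tardiness 21
Job 4: 29→32, due 17, tardiness 15
Sum = 0+12+21+15 = 48.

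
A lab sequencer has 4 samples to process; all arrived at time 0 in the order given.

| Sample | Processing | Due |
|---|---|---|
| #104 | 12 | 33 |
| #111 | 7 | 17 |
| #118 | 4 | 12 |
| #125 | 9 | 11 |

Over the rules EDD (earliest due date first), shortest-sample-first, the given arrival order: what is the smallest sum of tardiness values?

EDD (increasing due date): #125 #118 #111 #104.
#125: 0→9, due 11, tardiness 0
#118: 9→13, due 12, tardiness 1
#111: 13→20, due 17, tardiness 3
#104: 20→32, due 33, tardiness 0
Sum = 0+1+3+0 = 4.
SPT (increasing processing time): #118 #111 #125 #104.
#118: 0→4, due 12, tardiness 0
#111: 4→11, due 17, tardiness 0
#125: 11→20, due 11, tardiness 9
#104: 20→32, due 33, tardiness 0
Sum = 0+0+9+0 = 9.
FIFO (arrival order): #104 #111 #118 #125.
#104: 0→12, due 33, tardiness 0
#111: 12→19, due 17, tardiness 2
#118: 19→23, due 12, tardiness 11
#125: 23→32, due 11, tardiness 21
Sum = 0+2+11+21 = 34.
EDD 4, SPT 9, FIFO 34 → minimum 4.

4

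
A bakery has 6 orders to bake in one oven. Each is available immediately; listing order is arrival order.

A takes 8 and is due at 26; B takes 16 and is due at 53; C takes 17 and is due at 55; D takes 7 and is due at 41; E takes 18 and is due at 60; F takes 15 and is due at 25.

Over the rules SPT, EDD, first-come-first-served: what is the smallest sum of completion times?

242

SPT (increasing processing time): D A F B C E.
D: 0→7
A: 7→15
F: 15→30
B: 30→46
C: 46→63
E: 63→81
Sum = 7+15+30+46+63+81 = 242.
EDD (increasing due date): F A D B C E.
F: 0→15
A: 15→23
D: 23→30
B: 30→46
C: 46→63
E: 63→81
Sum = 15+23+30+46+63+81 = 258.
FIFO (arrival order): A B C D E F.
A: 0→8
B: 8→24
C: 24→41
D: 41→48
E: 48→66
F: 66→81
Sum = 8+24+41+48+66+81 = 268.
SPT 242, EDD 258, FIFO 268 → minimum 242.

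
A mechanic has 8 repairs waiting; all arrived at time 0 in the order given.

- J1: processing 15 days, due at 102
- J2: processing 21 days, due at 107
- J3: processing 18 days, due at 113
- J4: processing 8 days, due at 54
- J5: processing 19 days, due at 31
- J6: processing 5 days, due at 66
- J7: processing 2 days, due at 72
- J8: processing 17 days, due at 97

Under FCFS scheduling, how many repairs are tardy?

5

FIFO (arrival order): J1 J2 J3 J4 J5 J6 J7 J8.
J1: 0→15, due 102, tardiness 0
J2: 15→36, due 107, tardiness 0
J3: 36→54, due 113, tardiness 0
J4: 54→62, due 54, tardiness 8
J5: 62→81, due 31, tardiness 50
J6: 81→86, due 66, tardiness 20
J7: 86→88, due 72, tardiness 16
J8: 88→105, due 97, tardiness 8
Late repairs: 5.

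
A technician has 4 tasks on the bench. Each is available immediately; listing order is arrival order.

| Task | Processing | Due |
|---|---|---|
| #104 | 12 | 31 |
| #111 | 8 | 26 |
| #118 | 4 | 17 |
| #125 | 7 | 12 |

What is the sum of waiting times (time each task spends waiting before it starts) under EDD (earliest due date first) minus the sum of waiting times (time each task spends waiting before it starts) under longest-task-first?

-22

EDD (increasing due date): #125 #118 #111 #104.
#125: waits 0, runs 0→7
#118: waits 7, runs 7→11
#111: waits 11, runs 11→19
#104: waits 19, runs 19→31
Sum = 0+7+11+19 = 37.
LPT (decreasing processing time): #104 #111 #125 #118.
#104: waits 0, runs 0→12
#111: waits 12, runs 12→20
#125: waits 20, runs 20→27
#118: waits 27, runs 27→31
Sum = 0+12+20+27 = 59.
Difference = 37 − 59 = -22.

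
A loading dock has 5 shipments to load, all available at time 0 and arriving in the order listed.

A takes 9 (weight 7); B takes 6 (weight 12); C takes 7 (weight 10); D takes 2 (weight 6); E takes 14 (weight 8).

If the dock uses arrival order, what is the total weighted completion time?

FIFO (arrival order): A B C D E.
A: finishes 9, weight 7, w·C = 63
B: finishes 15, weight 12, w·C = 180
C: finishes 22, weight 10, w·C = 220
D: finishes 24, weight 6, w·C = 144
E: finishes 38, weight 8, w·C = 304
Sum = 63+180+220+144+304 = 911.

911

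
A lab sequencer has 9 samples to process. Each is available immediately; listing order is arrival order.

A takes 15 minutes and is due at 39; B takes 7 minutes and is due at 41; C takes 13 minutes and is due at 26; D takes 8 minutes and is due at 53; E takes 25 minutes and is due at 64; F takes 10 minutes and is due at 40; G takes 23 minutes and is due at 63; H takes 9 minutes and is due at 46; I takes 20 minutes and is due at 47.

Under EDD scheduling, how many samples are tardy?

6

EDD (increasing due date): C A F B H I D G E.
C: 0→13, due 26, tardiness 0
A: 13→28, due 39, tardiness 0
F: 28→38, due 40, tardiness 0
B: 38→45, due 41, tardiness 4
H: 45→54, due 46, tardiness 8
I: 54→74, due 47, tardiness 27
D: 74→82, due 53, tardiness 29
G: 82→105, due 63, tardiness 42
E: 105→130, due 64, tardiness 66
Late samples: 6.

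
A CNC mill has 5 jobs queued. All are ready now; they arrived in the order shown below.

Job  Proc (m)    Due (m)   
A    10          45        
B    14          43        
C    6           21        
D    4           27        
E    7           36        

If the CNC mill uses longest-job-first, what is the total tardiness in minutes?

30

LPT (decreasing processing time): B A E C D.
B: 0→14, due 43, tardiness 0
A: 14→24, due 45, tardiness 0
E: 24→31, due 36, tardiness 0
C: 31→37, due 21, tardiness 16
D: 37→41, due 27, tardiness 14
Sum = 0+0+0+16+14 = 30.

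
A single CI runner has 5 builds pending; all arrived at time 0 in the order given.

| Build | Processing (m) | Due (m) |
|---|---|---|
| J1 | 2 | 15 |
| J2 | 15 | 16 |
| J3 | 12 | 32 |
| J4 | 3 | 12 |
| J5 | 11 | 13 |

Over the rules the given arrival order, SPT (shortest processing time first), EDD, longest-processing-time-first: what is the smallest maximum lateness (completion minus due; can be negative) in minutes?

FIFO (arrival order): J1 J2 J3 J4 J5.
J1: 0→2, due 15, lateness -13
J2: 2→17, due 16, lateness 1
J3: 17→29, due 32, lateness -3
J4: 29→32, due 12, lateness 20
J5: 32→43, due 13, lateness 30
Maximum = 30.
SPT (increasing processing time): J1 J4 J5 J3 J2.
J1: 0→2, due 15, lateness -13
J4: 2→5, due 12, lateness -7
J5: 5→16, due 13, lateness 3
J3: 16→28, due 32, lateness -4
J2: 28→43, due 16, lateness 27
Maximum = 27.
EDD (increasing due date): J4 J5 J1 J2 J3.
J4: 0→3, due 12, lateness -9
J5: 3→14, due 13, lateness 1
J1: 14→16, due 15, lateness 1
J2: 16→31, due 16, lateness 15
J3: 31→43, due 32, lateness 11
Maximum = 15.
LPT (decreasing processing time): J2 J3 J5 J4 J1.
J2: 0→15, due 16, lateness -1
J3: 15→27, due 32, lateness -5
J5: 27→38, due 13, lateness 25
J4: 38→41, due 12, lateness 29
J1: 41→43, due 15, lateness 28
Maximum = 29.
FIFO 30, SPT 27, EDD 15, LPT 29 → minimum 15.

15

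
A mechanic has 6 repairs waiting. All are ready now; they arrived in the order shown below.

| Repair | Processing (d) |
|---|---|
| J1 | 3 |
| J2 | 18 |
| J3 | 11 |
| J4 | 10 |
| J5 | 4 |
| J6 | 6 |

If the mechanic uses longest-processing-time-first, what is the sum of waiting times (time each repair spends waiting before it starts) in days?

180

LPT (decreasing processing time): J2 J3 J4 J6 J5 J1.
J2: waits 0, runs 0→18
J3: waits 18, runs 18→29
J4: waits 29, runs 29→39
J6: waits 39, runs 39→45
J5: waits 45, runs 45→49
J1: waits 49, runs 49→52
Sum = 0+18+29+39+45+49 = 180.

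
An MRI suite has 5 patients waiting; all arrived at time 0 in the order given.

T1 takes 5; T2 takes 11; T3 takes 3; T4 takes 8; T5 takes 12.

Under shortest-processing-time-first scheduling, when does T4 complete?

16

SPT (increasing processing time): T3 T1 T4 T2 T5.
T3: 0→3
T1: 3→8
T4: 8→16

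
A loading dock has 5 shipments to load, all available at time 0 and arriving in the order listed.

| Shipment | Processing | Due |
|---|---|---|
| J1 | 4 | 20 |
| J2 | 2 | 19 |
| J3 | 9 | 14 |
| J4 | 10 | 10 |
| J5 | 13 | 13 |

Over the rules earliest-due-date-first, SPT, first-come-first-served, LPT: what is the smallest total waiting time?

48

EDD (increasing due date): J4 J5 J3 J2 J1.
J4: waits 0, runs 0→10
J5: waits 10, runs 10→23
J3: waits 23, runs 23→32
J2: waits 32, runs 32→34
J1: waits 34, runs 34→38
Sum = 0+10+23+32+34 = 99.
SPT (increasing processing time): J2 J1 J3 J4 J5.
J2: waits 0, runs 0→2
J1: waits 2, runs 2→6
J3: waits 6, runs 6→15
J4: waits 15, runs 15→25
J5: waits 25, runs 25→38
Sum = 0+2+6+15+25 = 48.
FIFO (arrival order): J1 J2 J3 J4 J5.
J1: waits 0, runs 0→4
J2: waits 4, runs 4→6
J3: waits 6, runs 6→15
J4: waits 15, runs 15→25
J5: waits 25, runs 25→38
Sum = 0+4+6+15+25 = 50.
LPT (decreasing processing time): J5 J4 J3 J1 J2.
J5: waits 0, runs 0→13
J4: waits 13, runs 13→23
J3: waits 23, runs 23→32
J1: waits 32, runs 32→36
J2: waits 36, runs 36→38
Sum = 0+13+23+32+36 = 104.
EDD 99, SPT 48, FIFO 50, LPT 104 → minimum 48.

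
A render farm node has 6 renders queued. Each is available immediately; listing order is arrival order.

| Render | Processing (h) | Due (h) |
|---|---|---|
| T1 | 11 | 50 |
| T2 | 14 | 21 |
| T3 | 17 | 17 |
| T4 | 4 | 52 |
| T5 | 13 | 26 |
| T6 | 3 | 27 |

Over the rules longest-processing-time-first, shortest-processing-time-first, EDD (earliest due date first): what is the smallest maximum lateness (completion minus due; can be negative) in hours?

20

LPT (decreasing processing time): T3 T2 T5 T1 T4 T6.
T3: 0→17, due 17, lateness 0
T2: 17→31, due 21, lateness 10
T5: 31→44, due 26, lateness 18
T1: 44→55, due 50, lateness 5
T4: 55→59, due 52, lateness 7
T6: 59→62, due 27, lateness 35
Maximum = 35.
SPT (increasing processing time): T6 T4 T1 T5 T2 T3.
T6: 0→3, due 27, lateness -24
T4: 3→7, due 52, lateness -45
T1: 7→18, due 50, lateness -32
T5: 18→31, due 26, lateness 5
T2: 31→45, due 21, lateness 24
T3: 45→62, due 17, lateness 45
Maximum = 45.
EDD (increasing due date): T3 T2 T5 T6 T1 T4.
T3: 0→17, due 17, lateness 0
T2: 17→31, due 21, lateness 10
T5: 31→44, due 26, lateness 18
T6: 44→47, due 27, lateness 20
T1: 47→58, due 50, lateness 8
T4: 58→62, due 52, lateness 10
Maximum = 20.
LPT 35, SPT 45, EDD 20 → minimum 20.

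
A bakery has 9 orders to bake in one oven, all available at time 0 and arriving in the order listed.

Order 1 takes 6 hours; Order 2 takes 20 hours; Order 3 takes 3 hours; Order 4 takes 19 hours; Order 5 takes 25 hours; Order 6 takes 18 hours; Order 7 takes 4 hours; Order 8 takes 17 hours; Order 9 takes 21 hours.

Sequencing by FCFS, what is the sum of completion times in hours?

613

FIFO (arrival order): Order 1 Order 2 Order 3 Order 4 Order 5 Order 6 Order 7 Order 8 Order 9.
Order 1: 0→6
Order 2: 6→26
Order 3: 26→29
Order 4: 29→48
Order 5: 48→73
Order 6: 73→91
Order 7: 91→95
Order 8: 95→112
Order 9: 112→133
Sum = 6+26+29+48+73+91+95+112+133 = 613.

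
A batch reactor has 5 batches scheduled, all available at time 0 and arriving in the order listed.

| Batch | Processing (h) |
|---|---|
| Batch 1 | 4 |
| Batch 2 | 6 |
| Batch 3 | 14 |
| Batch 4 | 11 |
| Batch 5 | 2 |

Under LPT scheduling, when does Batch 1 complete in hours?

LPT (decreasing processing time): Batch 3 Batch 4 Batch 2 Batch 1 Batch 5.
Batch 3: 0→14
Batch 4: 14→25
Batch 2: 25→31
Batch 1: 31→35

35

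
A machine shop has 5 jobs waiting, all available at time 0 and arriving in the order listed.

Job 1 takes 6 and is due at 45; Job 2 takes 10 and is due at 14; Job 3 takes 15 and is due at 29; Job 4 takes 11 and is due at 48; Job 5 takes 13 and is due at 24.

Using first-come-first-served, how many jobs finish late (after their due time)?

3

FIFO (arrival order): Job 1 Job 2 Job 3 Job 4 Job 5.
Job 1: 0→6, due 45, tardiness 0
Job 2: 6→16, due 14, tardiness 2
Job 3: 16→31, due 29, tardiness 2
Job 4: 31→42, due 48, tardiness 0
Job 5: 42→55, due 24, tardiness 31
Late jobs: 3.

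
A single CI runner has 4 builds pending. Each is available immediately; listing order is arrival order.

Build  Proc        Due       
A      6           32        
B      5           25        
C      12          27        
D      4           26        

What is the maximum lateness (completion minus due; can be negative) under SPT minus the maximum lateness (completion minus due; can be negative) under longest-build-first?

-1

SPT (increasing processing time): D B A C.
D: 0→4, due 26, lateness -22
B: 4→9, due 25, lateness -16
A: 9→15, due 32, lateness -17
C: 15→27, due 27, lateness 0
Maximum = 0.
LPT (decreasing processing time): C A B D.
C: 0→12, due 27, lateness -15
A: 12→18, due 32, lateness -14
B: 18→23, due 25, lateness -2
D: 23→27, due 26, lateness 1
Maximum = 1.
Difference = 0 − 1 = -1.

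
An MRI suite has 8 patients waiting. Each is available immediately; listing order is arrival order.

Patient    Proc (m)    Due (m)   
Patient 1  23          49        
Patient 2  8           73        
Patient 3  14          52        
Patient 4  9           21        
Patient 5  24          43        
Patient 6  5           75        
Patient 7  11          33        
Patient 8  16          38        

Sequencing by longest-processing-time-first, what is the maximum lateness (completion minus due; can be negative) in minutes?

LPT (decreasing processing time): Patient 5 Patient 1 Patient 8 Patient 3 Patient 7 Patient 4 Patient 2 Patient 6.
Patient 5: 0→24, due 43, lateness -19
Patient 1: 24→47, due 49, lateness -2
Patient 8: 47→63, due 38, lateness 25
Patient 3: 63→77, due 52, lateness 25
Patient 7: 77→88, due 33, lateness 55
Patient 4: 88→97, due 21, lateness 76
Patient 2: 97→105, due 73, lateness 32
Patient 6: 105→110, due 75, lateness 35
Maximum = 76.

76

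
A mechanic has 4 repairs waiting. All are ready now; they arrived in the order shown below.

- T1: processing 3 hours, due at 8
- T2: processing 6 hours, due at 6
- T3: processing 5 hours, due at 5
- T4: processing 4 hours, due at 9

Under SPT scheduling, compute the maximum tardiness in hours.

SPT (increasing processing time): T1 T4 T3 T2.
T1: 0→3, due 8, tardiness 0
T4: 3→7, due 9, tardiness 0
T3: 7→12, due 5, tardiness 7
T2: 12→18, due 6, tardiness 12
Maximum = 12.

12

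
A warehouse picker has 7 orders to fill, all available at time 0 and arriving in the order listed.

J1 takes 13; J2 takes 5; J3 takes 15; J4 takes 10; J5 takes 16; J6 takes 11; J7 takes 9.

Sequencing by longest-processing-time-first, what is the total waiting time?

285

LPT (decreasing processing time): J5 J3 J1 J6 J4 J7 J2.
J5: waits 0, runs 0→16
J3: waits 16, runs 16→31
J1: waits 31, runs 31→44
J6: waits 44, runs 44→55
J4: waits 55, runs 55→65
J7: waits 65, runs 65→74
J2: waits 74, runs 74→79
Sum = 0+16+31+44+55+65+74 = 285.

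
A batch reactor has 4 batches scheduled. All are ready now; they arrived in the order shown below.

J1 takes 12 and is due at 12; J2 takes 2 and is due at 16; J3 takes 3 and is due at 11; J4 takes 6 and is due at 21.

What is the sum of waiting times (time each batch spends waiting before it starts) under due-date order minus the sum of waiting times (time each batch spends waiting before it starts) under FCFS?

EDD (increasing due date): J3 J1 J2 J4.
J3: waits 0, runs 0→3
J1: waits 3, runs 3→15
J2: waits 15, runs 15→17
J4: waits 17, runs 17→23
Sum = 0+3+15+17 = 35.
FIFO (arrival order): J1 J2 J3 J4.
J1: waits 0, runs 0→12
J2: waits 12, runs 12→14
J3: waits 14, runs 14→17
J4: waits 17, runs 17→23
Sum = 0+12+14+17 = 43.
Difference = 35 − 43 = -8.

-8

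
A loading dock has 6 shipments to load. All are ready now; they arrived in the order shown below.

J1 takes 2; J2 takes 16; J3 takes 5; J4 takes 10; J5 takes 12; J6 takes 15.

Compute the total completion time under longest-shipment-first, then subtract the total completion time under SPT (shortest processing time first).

102

LPT (decreasing processing time): J2 J6 J5 J4 J3 J1.
J2: 0→16
J6: 16→31
J5: 31→43
J4: 43→53
J3: 53→58
J1: 58→60
Sum = 16+31+43+53+58+60 = 261.
SPT (increasing processing time): J1 J3 J4 J5 J6 J2.
J1: 0→2
J3: 2→7
J4: 7→17
J5: 17→29
J6: 29→44
J2: 44→60
Sum = 2+7+17+29+44+60 = 159.
Difference = 261 − 159 = 102.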